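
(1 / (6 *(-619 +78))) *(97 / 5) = -97/16230 = -0.01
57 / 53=1.08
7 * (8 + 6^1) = 98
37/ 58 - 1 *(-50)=2937/58 = 50.64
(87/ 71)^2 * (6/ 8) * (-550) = -6244425/10082 = -619.36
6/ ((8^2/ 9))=27/32 = 0.84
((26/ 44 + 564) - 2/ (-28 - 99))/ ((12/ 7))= 3680859/11176 = 329.35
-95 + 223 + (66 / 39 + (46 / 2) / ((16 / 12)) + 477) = 32445/52 = 623.94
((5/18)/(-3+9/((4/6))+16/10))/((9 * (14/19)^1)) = 475/137214 = 0.00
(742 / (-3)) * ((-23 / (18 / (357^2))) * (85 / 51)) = 604179065/9 = 67131007.22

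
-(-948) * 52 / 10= 24648/5 = 4929.60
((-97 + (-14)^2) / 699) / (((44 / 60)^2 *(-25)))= -27/2563 = -0.01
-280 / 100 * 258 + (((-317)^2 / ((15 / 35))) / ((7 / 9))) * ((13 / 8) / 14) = 19190811/560 = 34269.31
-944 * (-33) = 31152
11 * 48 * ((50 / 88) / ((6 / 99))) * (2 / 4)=2475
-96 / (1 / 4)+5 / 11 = -4219/11 = -383.55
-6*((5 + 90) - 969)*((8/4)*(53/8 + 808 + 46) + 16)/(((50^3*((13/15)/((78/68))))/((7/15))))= 191312919/4250000 = 45.01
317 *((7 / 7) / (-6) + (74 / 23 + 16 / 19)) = 3235619/2622 = 1234.03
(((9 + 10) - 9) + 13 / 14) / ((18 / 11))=187/28 = 6.68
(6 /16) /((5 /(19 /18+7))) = 29/48 = 0.60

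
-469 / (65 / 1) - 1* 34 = -2679/65 = -41.22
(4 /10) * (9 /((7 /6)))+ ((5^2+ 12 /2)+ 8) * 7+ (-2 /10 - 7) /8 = 19263/70 = 275.19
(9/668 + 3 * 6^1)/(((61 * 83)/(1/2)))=12033/6764168 = 0.00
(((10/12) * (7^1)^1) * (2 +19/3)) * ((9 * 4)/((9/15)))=8750/3 = 2916.67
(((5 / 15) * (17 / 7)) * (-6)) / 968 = -17/3388 = -0.01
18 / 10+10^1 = 59/5 = 11.80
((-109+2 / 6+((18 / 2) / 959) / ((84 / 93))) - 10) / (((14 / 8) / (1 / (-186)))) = 9558475/26220978 = 0.36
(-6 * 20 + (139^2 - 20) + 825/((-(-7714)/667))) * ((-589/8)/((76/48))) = -476264253/532 = -895233.56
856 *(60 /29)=51360/29 = 1771.03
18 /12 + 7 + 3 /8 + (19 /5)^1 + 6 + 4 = 907/40 = 22.68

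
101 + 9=110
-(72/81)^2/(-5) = 64/405 = 0.16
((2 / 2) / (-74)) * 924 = -462/37 = -12.49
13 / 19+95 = 1818/19 = 95.68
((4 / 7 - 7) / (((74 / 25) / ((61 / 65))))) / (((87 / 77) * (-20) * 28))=10065/3124576 = 0.00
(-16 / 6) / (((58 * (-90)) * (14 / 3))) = 1/9135 = 0.00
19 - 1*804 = -785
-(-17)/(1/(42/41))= 714/41 = 17.41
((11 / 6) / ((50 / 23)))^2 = 64009/90000 = 0.71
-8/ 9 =-0.89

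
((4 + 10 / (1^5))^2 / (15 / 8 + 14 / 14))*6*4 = 37632/23 = 1636.17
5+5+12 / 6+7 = 19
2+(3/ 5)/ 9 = 31/15 = 2.07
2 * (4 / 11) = 8/11 = 0.73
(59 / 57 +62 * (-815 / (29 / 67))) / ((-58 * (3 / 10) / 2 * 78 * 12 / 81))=964861795/830908 = 1161.21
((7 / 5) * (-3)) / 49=-0.09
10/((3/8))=80/3 = 26.67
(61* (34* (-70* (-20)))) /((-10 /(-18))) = 5226480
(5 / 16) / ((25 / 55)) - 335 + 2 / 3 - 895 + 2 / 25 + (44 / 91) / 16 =-134156089/109200 = -1228.54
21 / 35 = 3/5 = 0.60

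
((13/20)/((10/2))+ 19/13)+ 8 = 12469/1300 = 9.59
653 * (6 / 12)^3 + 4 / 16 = 655/8 = 81.88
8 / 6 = 4/3 = 1.33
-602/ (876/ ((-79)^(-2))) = -301/2733558 = 0.00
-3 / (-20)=3/20 = 0.15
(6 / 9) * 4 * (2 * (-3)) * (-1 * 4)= 64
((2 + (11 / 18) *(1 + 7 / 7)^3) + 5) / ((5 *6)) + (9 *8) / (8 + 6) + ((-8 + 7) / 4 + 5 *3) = 20.29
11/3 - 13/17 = 148/51 = 2.90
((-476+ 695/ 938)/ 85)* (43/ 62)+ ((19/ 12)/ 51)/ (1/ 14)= -153185021/44489340 = -3.44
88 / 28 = 3.14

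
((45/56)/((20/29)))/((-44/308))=-261/32 = -8.16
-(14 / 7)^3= -8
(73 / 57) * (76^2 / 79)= 22192/237 = 93.64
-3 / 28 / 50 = -3/1400 = 0.00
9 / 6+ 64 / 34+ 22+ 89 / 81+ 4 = 83945/2754 = 30.48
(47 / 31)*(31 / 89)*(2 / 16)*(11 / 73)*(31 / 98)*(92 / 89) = 368621/113333668 = 0.00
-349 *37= -12913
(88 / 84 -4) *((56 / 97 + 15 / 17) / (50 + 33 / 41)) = -6118594/72132207 = -0.08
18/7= 2.57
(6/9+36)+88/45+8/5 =362/9 = 40.22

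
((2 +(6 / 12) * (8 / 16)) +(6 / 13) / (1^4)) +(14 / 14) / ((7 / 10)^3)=100363/17836 = 5.63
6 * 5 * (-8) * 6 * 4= -5760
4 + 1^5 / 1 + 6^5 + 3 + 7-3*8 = 7767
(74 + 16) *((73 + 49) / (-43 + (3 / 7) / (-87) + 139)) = 2228940/19487 = 114.38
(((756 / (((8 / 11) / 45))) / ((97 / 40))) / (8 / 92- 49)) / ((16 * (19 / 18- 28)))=430353/470450 = 0.91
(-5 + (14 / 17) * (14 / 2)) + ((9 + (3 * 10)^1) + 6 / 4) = 1403/34 = 41.26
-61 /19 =-3.21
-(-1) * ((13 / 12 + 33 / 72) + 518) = 12469/24 = 519.54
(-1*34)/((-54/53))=901/27 = 33.37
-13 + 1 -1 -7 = -20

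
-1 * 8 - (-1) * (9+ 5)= 6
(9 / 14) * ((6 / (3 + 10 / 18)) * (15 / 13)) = 3645/2912 = 1.25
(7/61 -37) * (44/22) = -4500/61 = -73.77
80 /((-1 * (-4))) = 20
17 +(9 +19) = 45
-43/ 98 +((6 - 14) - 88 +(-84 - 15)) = -19153/98 = -195.44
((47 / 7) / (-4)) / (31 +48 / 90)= -705/13244 = -0.05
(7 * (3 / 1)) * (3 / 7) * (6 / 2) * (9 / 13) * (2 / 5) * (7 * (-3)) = -10206/65 = -157.02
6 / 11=0.55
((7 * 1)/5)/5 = 7/25 = 0.28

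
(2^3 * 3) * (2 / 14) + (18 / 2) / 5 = 183/35 = 5.23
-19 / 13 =-1.46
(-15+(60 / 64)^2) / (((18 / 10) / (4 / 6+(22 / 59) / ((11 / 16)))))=-644675/67968 = -9.48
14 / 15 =0.93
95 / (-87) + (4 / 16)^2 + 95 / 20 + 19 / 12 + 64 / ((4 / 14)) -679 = -208659/464 = -449.70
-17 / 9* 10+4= -134/9 = -14.89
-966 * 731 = -706146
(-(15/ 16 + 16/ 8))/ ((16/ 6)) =-141/128 = -1.10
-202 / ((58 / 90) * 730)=-909/2117 = -0.43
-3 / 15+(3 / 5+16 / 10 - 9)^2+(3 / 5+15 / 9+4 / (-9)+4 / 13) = 140897/2925 = 48.17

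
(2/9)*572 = 1144/9 = 127.11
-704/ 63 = -11.17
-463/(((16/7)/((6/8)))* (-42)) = 463/128 = 3.62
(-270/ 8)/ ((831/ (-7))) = 315/1108 = 0.28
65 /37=1.76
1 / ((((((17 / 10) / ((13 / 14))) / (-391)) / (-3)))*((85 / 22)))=19734/119 = 165.83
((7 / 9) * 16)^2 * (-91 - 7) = -15176.69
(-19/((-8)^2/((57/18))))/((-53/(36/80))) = 0.01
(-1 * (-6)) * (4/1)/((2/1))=12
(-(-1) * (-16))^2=256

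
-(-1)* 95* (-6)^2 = 3420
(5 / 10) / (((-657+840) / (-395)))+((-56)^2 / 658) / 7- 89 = -89.40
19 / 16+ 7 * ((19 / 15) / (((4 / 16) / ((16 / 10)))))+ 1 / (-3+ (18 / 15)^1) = 206563/3600 = 57.38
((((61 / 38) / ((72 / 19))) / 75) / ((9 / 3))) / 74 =61/2397600 = 0.00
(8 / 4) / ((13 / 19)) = 38/13 = 2.92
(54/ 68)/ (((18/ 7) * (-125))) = -21/8500 = 0.00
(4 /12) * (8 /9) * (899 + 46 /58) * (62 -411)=-24284816/261 = -93045.27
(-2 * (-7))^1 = 14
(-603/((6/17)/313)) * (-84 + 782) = -373262829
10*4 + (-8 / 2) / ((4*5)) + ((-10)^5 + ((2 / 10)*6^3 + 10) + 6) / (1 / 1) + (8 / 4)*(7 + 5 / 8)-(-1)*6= -399519/4 = -99879.75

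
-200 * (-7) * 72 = 100800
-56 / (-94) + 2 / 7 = 290/329 = 0.88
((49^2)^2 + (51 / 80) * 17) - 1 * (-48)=461188787/80 = 5764859.84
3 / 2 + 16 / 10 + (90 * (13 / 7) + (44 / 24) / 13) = 232574/1365 = 170.38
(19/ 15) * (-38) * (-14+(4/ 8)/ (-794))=2675371/3970 = 673.90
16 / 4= 4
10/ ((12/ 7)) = 35/6 = 5.83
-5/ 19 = -0.26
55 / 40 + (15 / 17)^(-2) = 4787/1800 = 2.66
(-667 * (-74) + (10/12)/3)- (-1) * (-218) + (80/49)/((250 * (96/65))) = 433417289/8820 = 49140.28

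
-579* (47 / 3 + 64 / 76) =-181613/19 = -9558.58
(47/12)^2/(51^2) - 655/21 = -81759977/2621808 = -31.18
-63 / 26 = -2.42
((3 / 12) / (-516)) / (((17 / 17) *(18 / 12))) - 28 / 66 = -14459/34056 = -0.42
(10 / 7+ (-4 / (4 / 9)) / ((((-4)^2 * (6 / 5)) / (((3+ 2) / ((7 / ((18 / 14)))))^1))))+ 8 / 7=3357/1568 = 2.14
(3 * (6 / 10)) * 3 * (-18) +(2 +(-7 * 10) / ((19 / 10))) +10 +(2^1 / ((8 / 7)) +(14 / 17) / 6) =-2328601/19380 = -120.15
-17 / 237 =-0.07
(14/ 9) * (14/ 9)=196/81 = 2.42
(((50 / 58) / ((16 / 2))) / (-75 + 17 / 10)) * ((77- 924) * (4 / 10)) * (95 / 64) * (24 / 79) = 6034875/26868848 = 0.22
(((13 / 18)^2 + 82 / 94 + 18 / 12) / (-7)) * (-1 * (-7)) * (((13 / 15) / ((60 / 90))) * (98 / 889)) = -31577/76140 = -0.41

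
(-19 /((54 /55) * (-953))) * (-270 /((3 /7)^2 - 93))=256025/4334244 = 0.06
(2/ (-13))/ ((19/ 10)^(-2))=-361/650 = -0.56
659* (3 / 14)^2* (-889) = -753237/28 = -26901.32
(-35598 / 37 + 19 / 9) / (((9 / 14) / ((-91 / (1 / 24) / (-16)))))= -203635523/999 = -203839.36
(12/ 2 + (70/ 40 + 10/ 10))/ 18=35/72 = 0.49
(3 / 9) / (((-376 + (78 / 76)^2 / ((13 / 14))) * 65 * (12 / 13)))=-361/24358770 = 0.00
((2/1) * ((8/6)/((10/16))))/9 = 64/135 = 0.47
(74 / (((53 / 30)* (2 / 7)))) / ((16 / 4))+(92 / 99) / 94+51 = 43235899/493218 = 87.66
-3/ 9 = -1/3 = -0.33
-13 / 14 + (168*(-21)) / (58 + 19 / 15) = -107491/1778 = -60.46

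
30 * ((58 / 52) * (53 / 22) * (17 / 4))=342.60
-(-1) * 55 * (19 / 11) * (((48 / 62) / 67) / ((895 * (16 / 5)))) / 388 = 285/288503608 = 0.00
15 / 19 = 0.79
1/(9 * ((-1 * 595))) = -1/5355 = 0.00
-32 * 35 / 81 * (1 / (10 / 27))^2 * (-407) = 205128/5 = 41025.60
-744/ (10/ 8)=-2976/5 = -595.20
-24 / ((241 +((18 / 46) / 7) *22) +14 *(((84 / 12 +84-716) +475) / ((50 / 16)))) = 3864/69193 = 0.06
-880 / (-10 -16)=440/13 = 33.85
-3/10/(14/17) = -51/140 = -0.36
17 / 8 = 2.12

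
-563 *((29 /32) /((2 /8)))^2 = -473483/64 = -7398.17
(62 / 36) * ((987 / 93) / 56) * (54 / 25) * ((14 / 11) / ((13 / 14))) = 6909/7150 = 0.97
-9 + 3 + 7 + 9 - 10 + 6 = 6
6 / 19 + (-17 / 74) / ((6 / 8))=20/2109 = 0.01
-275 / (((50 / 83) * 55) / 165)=-2739/2 = -1369.50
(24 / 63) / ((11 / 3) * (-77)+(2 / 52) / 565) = -117520/87096989 = 0.00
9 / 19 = 0.47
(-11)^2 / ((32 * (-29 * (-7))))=121/6496 = 0.02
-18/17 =-1.06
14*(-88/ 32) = -38.50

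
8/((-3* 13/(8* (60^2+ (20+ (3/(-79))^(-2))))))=-2484544/351 = -7078.47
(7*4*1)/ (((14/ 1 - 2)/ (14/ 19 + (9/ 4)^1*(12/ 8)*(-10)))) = -17563/228 = -77.03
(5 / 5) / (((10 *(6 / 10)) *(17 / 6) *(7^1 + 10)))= 1/289 = 0.00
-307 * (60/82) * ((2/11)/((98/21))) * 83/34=-1146645/53669 = -21.37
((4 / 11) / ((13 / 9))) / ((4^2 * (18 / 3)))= 3/1144 = 0.00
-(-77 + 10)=67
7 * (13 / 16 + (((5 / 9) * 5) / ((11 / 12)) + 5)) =32683/528 = 61.90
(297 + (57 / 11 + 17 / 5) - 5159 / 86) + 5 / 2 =586741/2365 = 248.09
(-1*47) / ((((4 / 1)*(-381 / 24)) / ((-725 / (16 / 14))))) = -238525/508 = -469.54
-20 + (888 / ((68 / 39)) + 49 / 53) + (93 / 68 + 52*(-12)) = -477219/3604 = -132.41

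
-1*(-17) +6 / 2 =20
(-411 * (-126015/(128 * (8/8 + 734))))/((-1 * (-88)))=3452811/551936 = 6.26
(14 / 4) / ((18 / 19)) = 133/36 = 3.69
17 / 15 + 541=8132/15 = 542.13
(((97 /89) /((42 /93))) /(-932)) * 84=-0.22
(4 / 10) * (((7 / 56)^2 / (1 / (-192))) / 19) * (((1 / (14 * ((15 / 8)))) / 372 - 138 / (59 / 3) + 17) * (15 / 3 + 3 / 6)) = -3.47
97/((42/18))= 291/7 = 41.57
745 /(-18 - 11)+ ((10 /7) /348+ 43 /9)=-76397/3654 = -20.91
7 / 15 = 0.47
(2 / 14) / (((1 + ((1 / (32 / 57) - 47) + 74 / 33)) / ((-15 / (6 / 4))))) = 10560/310289 = 0.03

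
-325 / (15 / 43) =-2795/3 = -931.67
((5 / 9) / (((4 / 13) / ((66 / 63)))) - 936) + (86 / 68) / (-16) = -934.19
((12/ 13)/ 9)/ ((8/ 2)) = 1/39 = 0.03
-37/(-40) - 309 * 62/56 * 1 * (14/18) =-31819/120 = -265.16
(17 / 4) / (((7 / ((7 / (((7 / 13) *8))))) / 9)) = 1989/224 = 8.88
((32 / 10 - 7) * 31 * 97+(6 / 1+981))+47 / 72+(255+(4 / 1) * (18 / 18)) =-3664781/360 = -10179.95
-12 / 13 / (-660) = 1/715 = 0.00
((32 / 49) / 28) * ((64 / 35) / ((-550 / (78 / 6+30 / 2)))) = -1024/471625 = 0.00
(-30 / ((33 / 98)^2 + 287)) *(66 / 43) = -19015920/118569791 = -0.16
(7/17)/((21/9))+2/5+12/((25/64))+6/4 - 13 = 16827/850 = 19.80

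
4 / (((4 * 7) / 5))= 5/7 = 0.71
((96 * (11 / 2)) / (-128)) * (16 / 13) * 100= -6600/13 = -507.69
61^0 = 1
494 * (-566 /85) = -279604/85 = -3289.46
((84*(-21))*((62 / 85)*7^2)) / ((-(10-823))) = -1786344/23035 = -77.55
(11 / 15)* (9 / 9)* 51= 187/5 = 37.40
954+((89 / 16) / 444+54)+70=7658201/7104 = 1078.01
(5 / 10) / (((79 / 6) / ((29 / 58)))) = 3/158 = 0.02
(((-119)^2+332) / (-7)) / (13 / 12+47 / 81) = -4695732/3773 = -1244.56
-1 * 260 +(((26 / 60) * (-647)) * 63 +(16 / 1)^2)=-176671/10 = -17667.10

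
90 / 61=1.48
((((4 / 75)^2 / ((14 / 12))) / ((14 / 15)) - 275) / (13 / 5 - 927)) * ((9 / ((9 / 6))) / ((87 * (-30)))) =-561453/820982750 = 0.00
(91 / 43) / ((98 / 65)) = 845/602 = 1.40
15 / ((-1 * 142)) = -15/142 = -0.11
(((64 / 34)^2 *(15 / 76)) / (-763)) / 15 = -256/4189633 = 0.00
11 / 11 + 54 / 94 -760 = -758.43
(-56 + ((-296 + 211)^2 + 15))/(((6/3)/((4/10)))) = 7184/5 = 1436.80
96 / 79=1.22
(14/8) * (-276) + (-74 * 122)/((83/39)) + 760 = -329101/83 = -3965.07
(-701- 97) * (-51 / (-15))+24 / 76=-257724/95 = -2712.88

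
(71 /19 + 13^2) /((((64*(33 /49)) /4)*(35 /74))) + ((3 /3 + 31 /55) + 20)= 231809/4180 = 55.46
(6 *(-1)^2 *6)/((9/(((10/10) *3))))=12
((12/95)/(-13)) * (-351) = 324/95 = 3.41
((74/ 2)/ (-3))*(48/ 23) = -592/23 = -25.74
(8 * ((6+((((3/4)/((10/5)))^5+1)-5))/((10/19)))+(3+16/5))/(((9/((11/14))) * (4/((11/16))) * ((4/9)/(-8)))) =-181954113/18350080 = -9.92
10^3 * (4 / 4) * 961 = 961000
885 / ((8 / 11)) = 9735/8 = 1216.88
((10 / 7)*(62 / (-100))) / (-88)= 31/3080 = 0.01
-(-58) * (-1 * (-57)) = 3306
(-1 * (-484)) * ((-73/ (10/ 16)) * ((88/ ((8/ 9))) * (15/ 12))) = -6995736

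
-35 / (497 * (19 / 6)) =-30/1349 = -0.02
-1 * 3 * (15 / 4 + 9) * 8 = -306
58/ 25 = 2.32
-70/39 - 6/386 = -13627/7527 = -1.81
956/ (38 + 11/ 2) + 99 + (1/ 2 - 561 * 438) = -42733795/174 = -245596.52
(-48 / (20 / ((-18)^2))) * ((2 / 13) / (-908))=1944/14755 = 0.13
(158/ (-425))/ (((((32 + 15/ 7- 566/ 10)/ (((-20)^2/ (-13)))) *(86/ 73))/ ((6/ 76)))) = -807380/23652967 = -0.03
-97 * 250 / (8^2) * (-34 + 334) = -909375/8 = -113671.88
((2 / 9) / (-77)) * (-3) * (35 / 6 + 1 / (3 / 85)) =0.30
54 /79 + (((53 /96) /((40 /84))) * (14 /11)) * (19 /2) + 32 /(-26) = 48697021/3615040 = 13.47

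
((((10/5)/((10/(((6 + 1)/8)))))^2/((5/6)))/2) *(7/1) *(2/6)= 343/8000 = 0.04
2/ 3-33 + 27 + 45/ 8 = 7/24 = 0.29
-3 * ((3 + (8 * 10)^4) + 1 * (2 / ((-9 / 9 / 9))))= -122879955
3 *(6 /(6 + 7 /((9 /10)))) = 81/62 = 1.31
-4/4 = -1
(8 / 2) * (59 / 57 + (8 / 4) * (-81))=-36700/57 = -643.86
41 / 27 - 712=-19183/27 = -710.48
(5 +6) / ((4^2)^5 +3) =11/1048579 = 0.00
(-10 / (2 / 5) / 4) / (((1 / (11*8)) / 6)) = -3300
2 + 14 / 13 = 3.08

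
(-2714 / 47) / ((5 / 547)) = -1484558/235 = -6317.27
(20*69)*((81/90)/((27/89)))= 4094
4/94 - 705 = -33133/47 = -704.96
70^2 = 4900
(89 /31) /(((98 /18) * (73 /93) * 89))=27/3577 = 0.01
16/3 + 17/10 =211/30 = 7.03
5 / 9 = 0.56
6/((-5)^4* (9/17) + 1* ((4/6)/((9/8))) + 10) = 2754/156737 = 0.02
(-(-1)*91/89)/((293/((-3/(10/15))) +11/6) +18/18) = -1638/99769 = -0.02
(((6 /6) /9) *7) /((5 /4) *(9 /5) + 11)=28/477 = 0.06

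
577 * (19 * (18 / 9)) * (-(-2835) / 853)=62160210/853 = 72872.46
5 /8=0.62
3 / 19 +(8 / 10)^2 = 379/475 = 0.80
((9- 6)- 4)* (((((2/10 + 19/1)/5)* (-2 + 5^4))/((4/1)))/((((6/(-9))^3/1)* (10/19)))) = 958797/250 = 3835.19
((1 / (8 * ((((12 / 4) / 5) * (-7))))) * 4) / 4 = -0.03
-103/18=-5.72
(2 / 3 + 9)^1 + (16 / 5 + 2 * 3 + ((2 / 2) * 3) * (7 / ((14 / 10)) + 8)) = 868/15 = 57.87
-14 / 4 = -7/2 = -3.50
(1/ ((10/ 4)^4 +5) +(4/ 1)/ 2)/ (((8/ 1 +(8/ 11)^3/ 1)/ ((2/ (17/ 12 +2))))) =61226/433575 = 0.14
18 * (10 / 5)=36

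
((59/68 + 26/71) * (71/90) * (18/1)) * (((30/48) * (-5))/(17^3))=-29785/2672672 = -0.01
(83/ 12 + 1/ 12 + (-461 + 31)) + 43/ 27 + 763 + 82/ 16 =74891/216 = 346.72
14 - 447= -433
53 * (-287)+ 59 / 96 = -1460197/96 = -15210.39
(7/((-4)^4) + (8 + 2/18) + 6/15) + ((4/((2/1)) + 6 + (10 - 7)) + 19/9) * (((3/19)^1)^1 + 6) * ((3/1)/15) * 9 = 33677921/218880 = 153.86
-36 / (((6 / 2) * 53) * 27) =-4/477 = -0.01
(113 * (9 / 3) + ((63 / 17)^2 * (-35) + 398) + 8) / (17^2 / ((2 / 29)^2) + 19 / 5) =1527800/351227769 = 0.00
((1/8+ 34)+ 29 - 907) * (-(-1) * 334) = -1127417/4 = -281854.25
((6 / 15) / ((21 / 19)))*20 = 152/21 = 7.24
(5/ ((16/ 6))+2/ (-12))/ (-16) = -41/384 = -0.11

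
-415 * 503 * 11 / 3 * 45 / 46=-34442925/46 = -748759.24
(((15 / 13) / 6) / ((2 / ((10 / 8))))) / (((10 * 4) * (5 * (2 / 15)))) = 15/3328 = 0.00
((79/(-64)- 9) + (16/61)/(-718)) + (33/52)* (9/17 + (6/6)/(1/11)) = -903819185/309739456 = -2.92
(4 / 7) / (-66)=-0.01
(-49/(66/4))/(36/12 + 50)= -98/1749 = -0.06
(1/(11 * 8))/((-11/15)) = -15/968 = -0.02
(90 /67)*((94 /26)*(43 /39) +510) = 7817730/11323 = 690.43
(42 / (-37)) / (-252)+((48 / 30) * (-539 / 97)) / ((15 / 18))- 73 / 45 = -19843447/1615050 = -12.29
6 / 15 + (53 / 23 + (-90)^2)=931811/115 = 8102.70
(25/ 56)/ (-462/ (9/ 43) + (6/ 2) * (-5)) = -75/373352 = 0.00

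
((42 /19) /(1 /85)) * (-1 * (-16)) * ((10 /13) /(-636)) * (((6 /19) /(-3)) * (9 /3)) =285600/248729 = 1.15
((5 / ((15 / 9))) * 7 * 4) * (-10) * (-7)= 5880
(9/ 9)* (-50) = -50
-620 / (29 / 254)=-157480/29 = -5430.34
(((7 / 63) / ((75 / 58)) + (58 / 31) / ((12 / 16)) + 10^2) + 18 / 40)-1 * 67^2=-367105643/83700 = -4385.97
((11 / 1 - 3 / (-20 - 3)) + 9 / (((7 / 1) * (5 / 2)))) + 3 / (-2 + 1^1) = 8.64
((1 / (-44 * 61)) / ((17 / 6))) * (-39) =117/22814 = 0.01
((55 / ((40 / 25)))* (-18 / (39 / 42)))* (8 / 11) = -6300/13 = -484.62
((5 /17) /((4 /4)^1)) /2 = 5/34 = 0.15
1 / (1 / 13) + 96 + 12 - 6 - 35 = 80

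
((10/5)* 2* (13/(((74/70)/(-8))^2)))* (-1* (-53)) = 216070400/1369 = 157830.83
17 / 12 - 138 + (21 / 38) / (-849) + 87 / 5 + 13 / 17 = -118.42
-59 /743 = -0.08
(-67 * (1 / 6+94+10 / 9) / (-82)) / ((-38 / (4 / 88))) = -114905/1233936 = -0.09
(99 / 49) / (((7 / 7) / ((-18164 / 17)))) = -1798236/833 = -2158.75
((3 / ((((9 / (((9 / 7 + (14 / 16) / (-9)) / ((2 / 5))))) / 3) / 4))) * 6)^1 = 2995/42 = 71.31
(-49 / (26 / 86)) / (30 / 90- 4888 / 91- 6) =1029/377 = 2.73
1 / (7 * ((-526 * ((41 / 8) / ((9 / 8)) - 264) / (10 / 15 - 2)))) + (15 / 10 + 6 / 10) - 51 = -84083259/1719494 = -48.90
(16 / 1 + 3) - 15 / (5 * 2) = 35/2 = 17.50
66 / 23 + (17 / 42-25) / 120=308881/115920 = 2.66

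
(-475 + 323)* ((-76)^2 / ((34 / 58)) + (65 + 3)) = -25636320/17 = -1508018.82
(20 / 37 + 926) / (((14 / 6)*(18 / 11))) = 242.67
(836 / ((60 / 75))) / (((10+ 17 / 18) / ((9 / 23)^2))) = 1523610/104213 = 14.62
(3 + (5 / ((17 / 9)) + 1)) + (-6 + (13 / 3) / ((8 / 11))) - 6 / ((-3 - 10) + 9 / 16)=575473/81192 = 7.09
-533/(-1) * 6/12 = 533/2 = 266.50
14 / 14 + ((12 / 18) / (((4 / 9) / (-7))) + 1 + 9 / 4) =-6.25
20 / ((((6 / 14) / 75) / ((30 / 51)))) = 35000/17 = 2058.82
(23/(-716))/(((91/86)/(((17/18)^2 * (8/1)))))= -285821/1319409 = -0.22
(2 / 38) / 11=1/209 = 0.00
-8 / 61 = -0.13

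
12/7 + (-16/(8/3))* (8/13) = -180/91 = -1.98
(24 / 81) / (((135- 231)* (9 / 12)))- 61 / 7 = -8.72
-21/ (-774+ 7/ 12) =252/9281 = 0.03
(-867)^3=-651714363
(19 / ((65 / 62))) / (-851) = -1178/55315 = -0.02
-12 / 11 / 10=-6/55 = -0.11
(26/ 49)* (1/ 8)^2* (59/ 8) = 767/12544 = 0.06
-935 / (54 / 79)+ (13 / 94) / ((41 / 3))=-71168401/52029 = -1367.86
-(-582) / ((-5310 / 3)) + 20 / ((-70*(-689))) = -467241/1422785 = -0.33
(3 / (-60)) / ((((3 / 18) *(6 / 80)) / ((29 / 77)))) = -116/77 = -1.51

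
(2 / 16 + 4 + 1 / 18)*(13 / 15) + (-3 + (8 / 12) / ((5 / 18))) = 653/216 = 3.02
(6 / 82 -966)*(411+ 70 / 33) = -179969233/451 = -399044.86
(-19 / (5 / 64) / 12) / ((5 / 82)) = -332.37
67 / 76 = 0.88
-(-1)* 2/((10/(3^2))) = 9/5 = 1.80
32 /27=1.19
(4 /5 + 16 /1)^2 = 7056/25 = 282.24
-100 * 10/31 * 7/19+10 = -1110/589 = -1.88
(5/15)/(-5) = -1/15 = -0.07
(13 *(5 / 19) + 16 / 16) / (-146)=-42/1387 = -0.03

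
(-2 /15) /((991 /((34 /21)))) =-68/312165 = 0.00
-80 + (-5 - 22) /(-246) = -6551/82 = -79.89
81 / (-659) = -81/659 = -0.12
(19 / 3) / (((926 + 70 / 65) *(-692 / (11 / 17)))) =-2717/425339184 = 0.00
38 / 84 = 19/42 = 0.45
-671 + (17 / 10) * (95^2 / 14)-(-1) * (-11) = 11589/28 = 413.89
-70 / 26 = -2.69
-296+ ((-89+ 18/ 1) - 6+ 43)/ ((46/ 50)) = -7658/23 = -332.96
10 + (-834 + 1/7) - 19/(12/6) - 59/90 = -262714/315 = -834.01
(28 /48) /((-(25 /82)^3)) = -964894/46875 = -20.58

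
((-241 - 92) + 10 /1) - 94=-417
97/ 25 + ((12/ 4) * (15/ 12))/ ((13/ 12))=2386/325 = 7.34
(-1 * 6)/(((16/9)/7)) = -23.62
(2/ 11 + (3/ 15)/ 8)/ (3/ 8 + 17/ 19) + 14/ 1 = 150339/10615 = 14.16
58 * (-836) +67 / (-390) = -18910387/390 = -48488.17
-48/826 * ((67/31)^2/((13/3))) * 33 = -10665864/5159609 = -2.07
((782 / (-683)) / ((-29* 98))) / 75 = 391/72790725 = 0.00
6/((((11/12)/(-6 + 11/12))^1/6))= -2196/11 = -199.64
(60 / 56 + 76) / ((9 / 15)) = 5395/42 = 128.45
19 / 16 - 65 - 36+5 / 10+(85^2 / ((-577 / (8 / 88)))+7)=-9490119/101552 = -93.45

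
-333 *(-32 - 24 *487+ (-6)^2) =3890772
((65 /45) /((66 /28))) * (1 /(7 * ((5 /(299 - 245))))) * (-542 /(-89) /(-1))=-28184/4895 = -5.76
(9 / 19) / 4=9/76 = 0.12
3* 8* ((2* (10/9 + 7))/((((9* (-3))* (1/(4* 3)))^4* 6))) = 149504/59049 = 2.53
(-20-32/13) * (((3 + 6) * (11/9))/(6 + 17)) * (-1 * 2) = 6424/299 = 21.48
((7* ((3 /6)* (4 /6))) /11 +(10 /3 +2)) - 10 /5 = 39/11 = 3.55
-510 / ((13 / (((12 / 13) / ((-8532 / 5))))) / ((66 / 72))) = 4675/240318 = 0.02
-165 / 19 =-8.68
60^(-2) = 1/3600 = 0.00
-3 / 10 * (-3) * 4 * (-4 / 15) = -24/25 = -0.96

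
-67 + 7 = -60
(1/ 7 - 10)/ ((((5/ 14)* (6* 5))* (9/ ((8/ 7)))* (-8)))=23/1575 = 0.01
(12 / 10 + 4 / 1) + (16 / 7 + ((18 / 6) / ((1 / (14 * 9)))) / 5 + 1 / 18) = 52379/630 = 83.14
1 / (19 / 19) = 1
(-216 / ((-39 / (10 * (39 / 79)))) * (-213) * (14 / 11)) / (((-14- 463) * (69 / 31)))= 7395360/1059311 = 6.98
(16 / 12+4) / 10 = 8/15 = 0.53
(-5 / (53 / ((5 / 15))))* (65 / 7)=-325/1113 = -0.29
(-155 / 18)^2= 74.15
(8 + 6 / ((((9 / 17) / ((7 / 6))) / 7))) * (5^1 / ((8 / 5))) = 22625/72 = 314.24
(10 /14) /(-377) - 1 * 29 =-76536/2639 = -29.00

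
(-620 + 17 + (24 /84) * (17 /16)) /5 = -33751/280 = -120.54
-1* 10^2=-100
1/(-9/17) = -17/9 = -1.89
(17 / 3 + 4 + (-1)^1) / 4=13/6 = 2.17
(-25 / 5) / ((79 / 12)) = -60/79 = -0.76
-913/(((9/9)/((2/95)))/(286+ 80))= -668316/95 = -7034.91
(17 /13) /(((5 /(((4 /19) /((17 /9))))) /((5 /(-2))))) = -18/247 = -0.07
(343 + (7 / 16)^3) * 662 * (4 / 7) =66449243/512 = 129783.68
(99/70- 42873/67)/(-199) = 2994477/933310 = 3.21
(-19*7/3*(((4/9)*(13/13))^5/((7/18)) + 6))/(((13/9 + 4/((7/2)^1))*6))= -18461065/1069443 = -17.26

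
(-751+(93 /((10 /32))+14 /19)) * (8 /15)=-344024/1425 = -241.42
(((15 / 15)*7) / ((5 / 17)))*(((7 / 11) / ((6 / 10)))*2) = 1666/33 = 50.48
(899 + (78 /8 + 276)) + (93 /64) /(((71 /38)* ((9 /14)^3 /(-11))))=1152.55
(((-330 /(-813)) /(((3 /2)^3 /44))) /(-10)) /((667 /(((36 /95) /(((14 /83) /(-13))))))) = 0.02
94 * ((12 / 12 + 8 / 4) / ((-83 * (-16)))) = 141/664 = 0.21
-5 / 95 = -1/19 = -0.05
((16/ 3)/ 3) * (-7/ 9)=-112/81 = -1.38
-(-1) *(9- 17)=-8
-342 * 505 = -172710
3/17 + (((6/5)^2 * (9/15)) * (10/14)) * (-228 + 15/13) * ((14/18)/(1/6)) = -3608601/5525 = -653.14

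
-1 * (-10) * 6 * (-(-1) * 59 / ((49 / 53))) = 3828.98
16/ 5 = 3.20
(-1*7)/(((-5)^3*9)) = 7/1125 = 0.01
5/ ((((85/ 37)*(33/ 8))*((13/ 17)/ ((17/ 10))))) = 2516/2145 = 1.17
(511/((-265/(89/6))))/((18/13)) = -591227/28620 = -20.66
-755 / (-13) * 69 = 52095/13 = 4007.31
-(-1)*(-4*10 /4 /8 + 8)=27/4 = 6.75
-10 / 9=-1.11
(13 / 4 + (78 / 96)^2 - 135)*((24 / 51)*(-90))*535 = 807932925/272 = 2970341.64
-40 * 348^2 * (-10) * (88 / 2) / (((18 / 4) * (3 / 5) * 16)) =148016000/3 = 49338666.67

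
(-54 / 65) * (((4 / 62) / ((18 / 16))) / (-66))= 16/22165 = 0.00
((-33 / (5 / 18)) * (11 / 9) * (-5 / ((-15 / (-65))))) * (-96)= -302016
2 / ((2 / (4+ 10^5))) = 100004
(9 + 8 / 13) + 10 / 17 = 2255/221 = 10.20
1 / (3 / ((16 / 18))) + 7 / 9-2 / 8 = 0.82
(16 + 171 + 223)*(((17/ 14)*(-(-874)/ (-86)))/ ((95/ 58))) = -929798/301 = -3089.03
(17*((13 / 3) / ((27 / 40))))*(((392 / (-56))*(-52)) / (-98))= -229840/567 = -405.36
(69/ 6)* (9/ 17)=207/34 = 6.09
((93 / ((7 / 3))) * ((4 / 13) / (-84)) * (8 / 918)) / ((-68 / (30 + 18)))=496/552279 = 0.00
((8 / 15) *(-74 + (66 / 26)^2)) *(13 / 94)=-45668/9165 = -4.98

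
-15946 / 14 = -1139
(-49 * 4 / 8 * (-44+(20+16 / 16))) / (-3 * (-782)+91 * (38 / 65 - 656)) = -5635/572968 = -0.01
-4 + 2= -2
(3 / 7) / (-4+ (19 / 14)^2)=-28/141 = -0.20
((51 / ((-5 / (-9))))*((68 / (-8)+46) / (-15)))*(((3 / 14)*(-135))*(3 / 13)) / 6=185895/728 = 255.35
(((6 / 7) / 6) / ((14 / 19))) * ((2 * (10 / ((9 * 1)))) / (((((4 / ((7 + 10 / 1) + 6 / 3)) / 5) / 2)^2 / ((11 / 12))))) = 891.07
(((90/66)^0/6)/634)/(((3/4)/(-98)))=-98/2853 = -0.03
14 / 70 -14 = -69/5 = -13.80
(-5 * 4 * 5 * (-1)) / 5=20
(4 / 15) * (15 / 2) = 2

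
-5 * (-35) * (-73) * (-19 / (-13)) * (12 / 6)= -485450/13 = -37342.31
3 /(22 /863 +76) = 863/21870 = 0.04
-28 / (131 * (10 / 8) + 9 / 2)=-112/673 = -0.17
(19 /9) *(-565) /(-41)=10735/369 = 29.09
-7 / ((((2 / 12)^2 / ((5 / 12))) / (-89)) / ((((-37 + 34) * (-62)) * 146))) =253772820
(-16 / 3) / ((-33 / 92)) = 1472/99 = 14.87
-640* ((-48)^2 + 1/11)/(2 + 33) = -3244160/77 = -42131.95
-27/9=-3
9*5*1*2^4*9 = 6480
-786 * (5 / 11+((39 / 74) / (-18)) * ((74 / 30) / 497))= -58577567/164010 = -357.16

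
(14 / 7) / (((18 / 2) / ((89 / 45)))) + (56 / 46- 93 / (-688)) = 11484887/6408720 = 1.79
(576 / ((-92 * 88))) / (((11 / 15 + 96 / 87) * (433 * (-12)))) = 1305/175059302 = 0.00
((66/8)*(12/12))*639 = 5271.75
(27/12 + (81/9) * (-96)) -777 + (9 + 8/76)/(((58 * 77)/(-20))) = -278115905/169708 = -1638.79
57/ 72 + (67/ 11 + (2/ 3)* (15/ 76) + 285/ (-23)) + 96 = 10454977/115368 = 90.62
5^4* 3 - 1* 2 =1873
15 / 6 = 5/2 = 2.50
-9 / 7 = -1.29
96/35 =2.74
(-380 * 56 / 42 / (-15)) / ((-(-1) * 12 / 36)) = 101.33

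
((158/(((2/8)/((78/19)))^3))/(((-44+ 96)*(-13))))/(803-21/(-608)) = -1.29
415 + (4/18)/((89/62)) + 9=339748/801 = 424.15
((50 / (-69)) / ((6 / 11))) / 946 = -25/17802 = 0.00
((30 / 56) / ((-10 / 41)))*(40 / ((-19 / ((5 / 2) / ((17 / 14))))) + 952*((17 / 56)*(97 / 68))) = -64824321/72352 = -895.96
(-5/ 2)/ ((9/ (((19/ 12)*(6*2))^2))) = -1805/18 = -100.28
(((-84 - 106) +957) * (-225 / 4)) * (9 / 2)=-1553175/8 = -194146.88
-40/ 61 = -0.66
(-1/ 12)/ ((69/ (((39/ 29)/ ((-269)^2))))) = -13/579177444 = 0.00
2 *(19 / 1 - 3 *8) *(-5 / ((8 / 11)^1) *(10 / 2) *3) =4125/4 = 1031.25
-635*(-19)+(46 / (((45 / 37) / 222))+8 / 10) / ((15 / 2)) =593309/45 = 13184.64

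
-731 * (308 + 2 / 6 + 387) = -1524866/3 = -508288.67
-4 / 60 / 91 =-1/1365 = 0.00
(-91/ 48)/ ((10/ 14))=-637/240 = -2.65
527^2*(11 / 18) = 3055019/18 = 169723.28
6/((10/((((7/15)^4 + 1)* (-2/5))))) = -106052/421875 = -0.25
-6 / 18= -1/3 = -0.33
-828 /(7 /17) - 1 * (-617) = -9757/7 = -1393.86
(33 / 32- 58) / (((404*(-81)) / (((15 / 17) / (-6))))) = -9115/35603712 = 0.00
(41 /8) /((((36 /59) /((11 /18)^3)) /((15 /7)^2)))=80492225/9144576 = 8.80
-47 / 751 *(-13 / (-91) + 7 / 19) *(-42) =19176/14269 = 1.34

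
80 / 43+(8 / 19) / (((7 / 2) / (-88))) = -49904/5719 = -8.73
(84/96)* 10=35/4 = 8.75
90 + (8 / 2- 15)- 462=-383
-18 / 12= -3/2 = -1.50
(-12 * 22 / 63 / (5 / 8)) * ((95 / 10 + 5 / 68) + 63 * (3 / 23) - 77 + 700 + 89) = -4893.07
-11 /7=-1.57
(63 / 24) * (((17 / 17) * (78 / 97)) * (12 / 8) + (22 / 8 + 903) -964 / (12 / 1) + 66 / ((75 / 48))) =176987363/77600 = 2280.76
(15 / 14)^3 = 1.23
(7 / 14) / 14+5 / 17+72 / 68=661/476 = 1.39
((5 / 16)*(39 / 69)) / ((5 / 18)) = 117/184 = 0.64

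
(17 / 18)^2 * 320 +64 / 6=23984/81 = 296.10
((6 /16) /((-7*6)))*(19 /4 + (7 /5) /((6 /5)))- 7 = -9479/1344 = -7.05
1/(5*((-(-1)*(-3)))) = -1/15 = -0.07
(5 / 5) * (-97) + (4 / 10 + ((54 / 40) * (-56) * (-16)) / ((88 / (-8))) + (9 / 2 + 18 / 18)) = -22117/110 = -201.06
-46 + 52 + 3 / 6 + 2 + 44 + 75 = 255/2 = 127.50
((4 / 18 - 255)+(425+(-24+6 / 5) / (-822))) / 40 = 1049591/246600 = 4.26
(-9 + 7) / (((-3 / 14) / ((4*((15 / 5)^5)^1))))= 9072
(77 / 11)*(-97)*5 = -3395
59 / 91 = 0.65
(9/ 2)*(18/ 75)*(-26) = -702/25 = -28.08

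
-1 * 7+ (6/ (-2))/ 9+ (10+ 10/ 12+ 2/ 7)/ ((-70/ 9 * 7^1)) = -155123/20580 = -7.54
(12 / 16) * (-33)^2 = 3267/4 = 816.75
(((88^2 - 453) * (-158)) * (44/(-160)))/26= 6335879/520 = 12184.38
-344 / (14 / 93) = -15996/7 = -2285.14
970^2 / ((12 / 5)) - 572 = 1174409/3 = 391469.67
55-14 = 41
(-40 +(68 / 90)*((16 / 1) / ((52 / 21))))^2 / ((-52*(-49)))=11723776/24221925 = 0.48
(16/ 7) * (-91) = -208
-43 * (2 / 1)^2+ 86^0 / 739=-127107/739 = -172.00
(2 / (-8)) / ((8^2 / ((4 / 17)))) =-1/1088 = 0.00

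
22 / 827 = 0.03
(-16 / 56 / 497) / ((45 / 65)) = -26/31311 = 0.00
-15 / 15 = -1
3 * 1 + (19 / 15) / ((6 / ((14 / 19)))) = 142/45 = 3.16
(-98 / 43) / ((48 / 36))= -1.71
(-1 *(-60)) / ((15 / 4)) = 16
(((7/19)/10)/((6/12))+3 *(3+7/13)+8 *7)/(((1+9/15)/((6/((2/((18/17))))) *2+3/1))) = 13095399/33592 = 389.84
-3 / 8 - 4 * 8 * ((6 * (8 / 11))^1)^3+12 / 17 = -481236489/181016 = -2658.53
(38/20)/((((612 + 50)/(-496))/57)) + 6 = -75.14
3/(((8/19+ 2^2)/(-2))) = -19/14 = -1.36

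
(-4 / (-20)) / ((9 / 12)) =4/15 = 0.27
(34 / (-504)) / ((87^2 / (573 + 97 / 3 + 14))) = -15793/2861082 = -0.01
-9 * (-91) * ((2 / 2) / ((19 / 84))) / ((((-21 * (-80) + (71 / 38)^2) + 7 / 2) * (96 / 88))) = 1597596/812005 = 1.97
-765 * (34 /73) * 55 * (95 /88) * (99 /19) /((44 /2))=-2926125/584 = -5010.49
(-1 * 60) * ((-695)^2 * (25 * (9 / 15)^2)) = -260833500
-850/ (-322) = 425/161 = 2.64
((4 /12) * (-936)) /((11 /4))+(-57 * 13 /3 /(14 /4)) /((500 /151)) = -2594267/19250 = -134.77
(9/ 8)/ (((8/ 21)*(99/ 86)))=903/352 = 2.57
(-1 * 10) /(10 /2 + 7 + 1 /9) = -90/109 = -0.83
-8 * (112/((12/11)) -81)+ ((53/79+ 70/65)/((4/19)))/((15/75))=-1624585/12324 = -131.82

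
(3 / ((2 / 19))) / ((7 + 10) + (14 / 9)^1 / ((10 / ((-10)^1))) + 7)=513/404 = 1.27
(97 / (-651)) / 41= -97/26691 = 0.00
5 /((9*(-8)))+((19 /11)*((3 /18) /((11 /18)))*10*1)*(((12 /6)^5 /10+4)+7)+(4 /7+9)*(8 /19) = 82097311/1158696 = 70.85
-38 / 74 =-19/37 = -0.51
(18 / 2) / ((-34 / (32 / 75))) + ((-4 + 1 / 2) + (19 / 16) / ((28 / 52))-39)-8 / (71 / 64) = -160932671/3379600 = -47.62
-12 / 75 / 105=-4/2625 = 0.00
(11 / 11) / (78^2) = 1/6084 = 0.00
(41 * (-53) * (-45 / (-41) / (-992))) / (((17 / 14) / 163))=2721285/8432 = 322.73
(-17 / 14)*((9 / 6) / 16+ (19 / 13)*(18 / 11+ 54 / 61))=-17933385/3907904 = -4.59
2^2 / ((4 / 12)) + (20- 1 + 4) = 35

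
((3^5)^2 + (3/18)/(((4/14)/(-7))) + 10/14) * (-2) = -4959833/42 = -118091.26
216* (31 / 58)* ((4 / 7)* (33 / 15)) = 147312/1015 = 145.13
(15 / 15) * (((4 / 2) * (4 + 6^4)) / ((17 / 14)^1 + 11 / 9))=327600/307 = 1067.10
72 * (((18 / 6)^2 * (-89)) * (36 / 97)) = -2076192/97 = -21404.04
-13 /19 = -0.68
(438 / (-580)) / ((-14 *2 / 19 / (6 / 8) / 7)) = 12483/4640 = 2.69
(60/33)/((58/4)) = 40/319 = 0.13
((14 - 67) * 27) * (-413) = 591003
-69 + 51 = -18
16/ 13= 1.23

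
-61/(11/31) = -1891/11 = -171.91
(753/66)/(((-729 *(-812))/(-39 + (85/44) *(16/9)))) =-126253/184180392 = 0.00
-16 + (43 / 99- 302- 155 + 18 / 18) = -46685/99 = -471.57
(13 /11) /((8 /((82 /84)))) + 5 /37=38201/136752 = 0.28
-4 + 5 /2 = -3/2 = -1.50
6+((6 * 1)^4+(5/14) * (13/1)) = 18293/14 = 1306.64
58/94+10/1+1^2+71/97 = 56299/4559 = 12.35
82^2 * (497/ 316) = 835457/79 = 10575.41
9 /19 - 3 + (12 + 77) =1643/19 = 86.47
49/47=1.04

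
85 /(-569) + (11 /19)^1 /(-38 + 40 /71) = -4737059/28735638 = -0.16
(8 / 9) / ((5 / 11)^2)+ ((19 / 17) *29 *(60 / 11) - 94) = 3664466/42075 = 87.09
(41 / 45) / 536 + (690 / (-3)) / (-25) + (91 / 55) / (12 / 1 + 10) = 27074837/2918520 = 9.28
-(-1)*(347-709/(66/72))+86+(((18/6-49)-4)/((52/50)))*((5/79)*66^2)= -153583615/11297 = -13595.08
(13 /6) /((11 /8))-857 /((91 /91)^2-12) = 2623/33 = 79.48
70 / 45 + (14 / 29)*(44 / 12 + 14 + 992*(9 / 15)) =297.42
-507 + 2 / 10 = -2534/5 = -506.80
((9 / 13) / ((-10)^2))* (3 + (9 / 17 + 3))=999/22100 = 0.05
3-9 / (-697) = 3.01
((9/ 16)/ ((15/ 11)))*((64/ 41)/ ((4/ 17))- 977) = -262581/656 = -400.28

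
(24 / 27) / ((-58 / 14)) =-56/261 = -0.21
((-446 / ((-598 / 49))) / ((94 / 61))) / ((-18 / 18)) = -666547/28106 = -23.72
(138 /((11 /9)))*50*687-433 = 42657937/11 = 3877994.27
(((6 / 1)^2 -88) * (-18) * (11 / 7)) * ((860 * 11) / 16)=6087510/7 = 869644.29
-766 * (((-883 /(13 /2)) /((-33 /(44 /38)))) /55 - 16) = 12189.62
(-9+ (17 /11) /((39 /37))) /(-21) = 3232/9009 = 0.36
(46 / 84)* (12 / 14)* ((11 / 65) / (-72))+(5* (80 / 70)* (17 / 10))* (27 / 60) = 1002203/229320 = 4.37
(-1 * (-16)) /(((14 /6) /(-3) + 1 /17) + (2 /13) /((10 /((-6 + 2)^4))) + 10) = 39780/32867 = 1.21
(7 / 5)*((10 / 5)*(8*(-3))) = -336/5 = -67.20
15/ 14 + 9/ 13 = 321/182 = 1.76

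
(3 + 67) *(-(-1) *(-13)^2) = 11830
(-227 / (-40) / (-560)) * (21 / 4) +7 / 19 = 76661/243200 = 0.32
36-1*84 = -48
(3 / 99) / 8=1/264 = 0.00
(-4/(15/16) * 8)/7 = -512/105 = -4.88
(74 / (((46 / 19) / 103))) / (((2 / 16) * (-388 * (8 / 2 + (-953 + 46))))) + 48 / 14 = 7051994/2014593 = 3.50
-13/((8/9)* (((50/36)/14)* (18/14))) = -5733/50 = -114.66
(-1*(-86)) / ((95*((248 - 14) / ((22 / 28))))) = 473/155610 = 0.00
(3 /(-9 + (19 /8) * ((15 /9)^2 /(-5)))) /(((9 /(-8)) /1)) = 0.26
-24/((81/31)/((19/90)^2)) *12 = -89528/18225 = -4.91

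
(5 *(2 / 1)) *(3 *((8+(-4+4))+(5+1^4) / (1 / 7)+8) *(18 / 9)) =3480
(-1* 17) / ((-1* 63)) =17/63 = 0.27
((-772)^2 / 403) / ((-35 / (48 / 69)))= -9535744/324415 = -29.39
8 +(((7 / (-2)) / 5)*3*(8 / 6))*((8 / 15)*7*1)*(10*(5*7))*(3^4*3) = -889048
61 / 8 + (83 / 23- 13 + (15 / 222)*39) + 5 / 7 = 75445/47656 = 1.58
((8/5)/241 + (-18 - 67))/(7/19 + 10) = -8.20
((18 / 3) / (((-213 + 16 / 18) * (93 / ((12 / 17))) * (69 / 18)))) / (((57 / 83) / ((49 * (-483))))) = 444528/230299 = 1.93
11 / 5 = 2.20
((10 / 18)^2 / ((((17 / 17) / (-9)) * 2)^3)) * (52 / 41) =-2925/82 = -35.67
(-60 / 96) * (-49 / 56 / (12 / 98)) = 1715/384 = 4.47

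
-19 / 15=-1.27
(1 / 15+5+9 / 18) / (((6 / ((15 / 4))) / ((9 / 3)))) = 167/16 = 10.44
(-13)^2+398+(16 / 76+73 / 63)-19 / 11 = 7460975/13167 = 566.64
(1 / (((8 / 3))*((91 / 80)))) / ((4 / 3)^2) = 135/728 = 0.19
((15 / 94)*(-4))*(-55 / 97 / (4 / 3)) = 2475/9118 = 0.27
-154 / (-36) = 77/18 = 4.28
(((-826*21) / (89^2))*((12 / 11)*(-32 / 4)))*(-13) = -21647808/87131 = -248.45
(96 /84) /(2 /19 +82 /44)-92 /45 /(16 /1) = 469417/1036980 = 0.45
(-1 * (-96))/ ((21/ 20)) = 640/7 = 91.43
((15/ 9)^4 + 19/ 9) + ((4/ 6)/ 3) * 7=922/81 = 11.38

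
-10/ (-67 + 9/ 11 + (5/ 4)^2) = 1760/11373 = 0.15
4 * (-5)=-20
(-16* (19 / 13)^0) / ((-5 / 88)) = 1408/5 = 281.60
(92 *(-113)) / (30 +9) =-10396/39 = -266.56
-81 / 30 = -27/10 = -2.70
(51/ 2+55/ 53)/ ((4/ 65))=431.24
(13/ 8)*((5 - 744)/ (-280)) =9607/2240 = 4.29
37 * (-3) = -111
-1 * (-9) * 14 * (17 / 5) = 428.40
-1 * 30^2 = -900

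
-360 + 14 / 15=-359.07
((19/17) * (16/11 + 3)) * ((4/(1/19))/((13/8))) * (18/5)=10188864/12155 = 838.24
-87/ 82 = -1.06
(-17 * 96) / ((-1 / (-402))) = -656064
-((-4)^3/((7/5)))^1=320/7 = 45.71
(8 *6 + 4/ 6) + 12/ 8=301/6 = 50.17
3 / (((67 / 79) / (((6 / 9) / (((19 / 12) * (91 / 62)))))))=117552/115843 = 1.01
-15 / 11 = -1.36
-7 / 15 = -0.47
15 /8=1.88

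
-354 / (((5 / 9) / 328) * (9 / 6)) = -696672/5 = -139334.40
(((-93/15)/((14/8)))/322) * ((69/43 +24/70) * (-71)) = 12902262/8480675 = 1.52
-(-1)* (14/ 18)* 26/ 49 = 26/63 = 0.41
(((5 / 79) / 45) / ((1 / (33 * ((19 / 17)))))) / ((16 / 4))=209/16116 = 0.01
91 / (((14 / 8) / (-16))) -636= -1468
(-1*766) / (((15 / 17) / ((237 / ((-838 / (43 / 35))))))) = 22117867/73325 = 301.64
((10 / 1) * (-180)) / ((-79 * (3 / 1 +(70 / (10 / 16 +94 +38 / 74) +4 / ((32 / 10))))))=28965600/6338249 = 4.57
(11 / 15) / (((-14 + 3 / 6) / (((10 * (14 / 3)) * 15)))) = -3080/81 = -38.02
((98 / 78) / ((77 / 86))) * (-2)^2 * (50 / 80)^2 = 7525/3432 = 2.19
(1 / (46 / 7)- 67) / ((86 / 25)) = -76875/3956 = -19.43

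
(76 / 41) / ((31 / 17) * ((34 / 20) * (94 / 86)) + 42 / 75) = 163400/348049 = 0.47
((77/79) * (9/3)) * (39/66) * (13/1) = 3549/158 = 22.46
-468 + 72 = -396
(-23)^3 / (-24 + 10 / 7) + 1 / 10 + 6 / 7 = 1493104/2765 = 540.00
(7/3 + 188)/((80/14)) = 3997/120 = 33.31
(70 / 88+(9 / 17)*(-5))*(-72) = 24930/187 = 133.32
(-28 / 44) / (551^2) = -7/3339611 = 0.00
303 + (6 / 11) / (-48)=302.99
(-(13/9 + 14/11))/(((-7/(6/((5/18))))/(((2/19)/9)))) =2152/21945 = 0.10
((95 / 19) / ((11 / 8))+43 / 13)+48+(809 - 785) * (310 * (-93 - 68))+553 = -171204184/143 = -1197232.06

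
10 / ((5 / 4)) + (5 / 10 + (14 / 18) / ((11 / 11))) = 167/18 = 9.28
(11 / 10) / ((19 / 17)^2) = 3179/3610 = 0.88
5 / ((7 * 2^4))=5/112 = 0.04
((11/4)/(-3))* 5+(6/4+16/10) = -89/60 = -1.48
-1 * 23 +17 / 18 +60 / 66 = -4187/198 = -21.15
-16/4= -4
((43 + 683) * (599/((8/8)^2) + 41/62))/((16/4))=13495977/124 = 108838.52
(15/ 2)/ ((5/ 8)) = 12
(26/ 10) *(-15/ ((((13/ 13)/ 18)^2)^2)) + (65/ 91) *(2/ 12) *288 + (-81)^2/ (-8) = -229311591/56 = -4094849.84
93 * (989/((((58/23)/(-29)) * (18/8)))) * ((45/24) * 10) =-8814462.50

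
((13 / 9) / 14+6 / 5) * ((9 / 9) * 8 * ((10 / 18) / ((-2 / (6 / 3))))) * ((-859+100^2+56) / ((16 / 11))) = -83058107/2268 = -36621.74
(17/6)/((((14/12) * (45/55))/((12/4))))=187/21 = 8.90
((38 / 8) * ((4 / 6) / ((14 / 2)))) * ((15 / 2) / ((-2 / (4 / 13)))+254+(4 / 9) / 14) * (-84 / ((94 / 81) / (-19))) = 672890643/4277 = 157327.72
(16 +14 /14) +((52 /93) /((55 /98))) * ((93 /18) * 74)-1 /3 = 196802/495 = 397.58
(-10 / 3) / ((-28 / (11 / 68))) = 55/2856 = 0.02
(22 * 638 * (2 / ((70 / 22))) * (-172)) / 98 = -26556112/1715 = -15484.61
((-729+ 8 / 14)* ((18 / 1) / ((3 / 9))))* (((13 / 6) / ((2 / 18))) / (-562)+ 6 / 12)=-72002979/3934 = -18302.74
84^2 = 7056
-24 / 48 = -1/2 = -0.50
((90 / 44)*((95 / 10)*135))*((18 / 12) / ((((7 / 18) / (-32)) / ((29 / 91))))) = -723022200/7007 = -103185.70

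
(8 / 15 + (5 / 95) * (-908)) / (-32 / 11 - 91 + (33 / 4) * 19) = -84656/112575 = -0.75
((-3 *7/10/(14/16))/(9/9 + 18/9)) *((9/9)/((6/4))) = -8/15 = -0.53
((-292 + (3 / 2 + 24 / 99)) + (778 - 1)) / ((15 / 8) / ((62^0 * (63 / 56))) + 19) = 32125/1364 = 23.55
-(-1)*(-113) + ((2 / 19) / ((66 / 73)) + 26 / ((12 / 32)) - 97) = -29375/209 = -140.55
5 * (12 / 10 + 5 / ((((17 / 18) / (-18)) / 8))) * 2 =-129396/17 = -7611.53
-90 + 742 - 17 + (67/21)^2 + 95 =326419/441 = 740.18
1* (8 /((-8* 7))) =-1/7 = -0.14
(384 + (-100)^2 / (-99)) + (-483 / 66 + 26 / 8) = 110453/396 = 278.92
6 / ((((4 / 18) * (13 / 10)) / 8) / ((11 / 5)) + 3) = 4752/2389 = 1.99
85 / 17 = 5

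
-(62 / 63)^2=-0.97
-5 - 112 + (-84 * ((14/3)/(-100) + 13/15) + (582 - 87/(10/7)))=16761/50 = 335.22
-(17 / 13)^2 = -289/169 = -1.71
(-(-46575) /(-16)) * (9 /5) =-5239.69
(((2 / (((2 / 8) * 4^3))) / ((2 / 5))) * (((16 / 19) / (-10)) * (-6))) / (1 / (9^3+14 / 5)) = 10977/95 = 115.55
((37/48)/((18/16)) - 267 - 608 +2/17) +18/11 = -8811119/10098 = -872.56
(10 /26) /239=5/3107 = 0.00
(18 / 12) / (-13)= -3/26 = -0.12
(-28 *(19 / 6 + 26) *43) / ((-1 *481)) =105350/1443 = 73.01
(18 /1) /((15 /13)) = 78/5 = 15.60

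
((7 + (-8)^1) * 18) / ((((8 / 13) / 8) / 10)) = -2340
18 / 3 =6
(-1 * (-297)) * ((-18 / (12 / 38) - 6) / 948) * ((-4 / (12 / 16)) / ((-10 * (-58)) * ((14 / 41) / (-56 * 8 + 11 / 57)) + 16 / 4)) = 435145095/14706877 = 29.59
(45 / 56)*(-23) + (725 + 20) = 40685/56 = 726.52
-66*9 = -594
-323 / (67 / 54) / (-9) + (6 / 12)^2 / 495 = 3837307/132660 = 28.93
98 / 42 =7/3 = 2.33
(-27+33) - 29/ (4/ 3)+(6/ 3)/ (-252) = -3971/252 = -15.76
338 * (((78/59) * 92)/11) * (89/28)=53967108/4543 = 11879.18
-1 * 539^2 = -290521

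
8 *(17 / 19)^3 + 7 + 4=114753/6859 = 16.73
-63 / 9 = -7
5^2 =25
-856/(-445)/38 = 428/8455 = 0.05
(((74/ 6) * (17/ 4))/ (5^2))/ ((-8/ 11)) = -6919/2400 = -2.88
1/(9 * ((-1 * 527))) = -1/4743 = 0.00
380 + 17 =397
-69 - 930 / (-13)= 33/13 = 2.54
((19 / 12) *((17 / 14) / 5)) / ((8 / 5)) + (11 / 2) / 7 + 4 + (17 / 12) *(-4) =-0.64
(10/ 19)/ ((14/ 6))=30/133 = 0.23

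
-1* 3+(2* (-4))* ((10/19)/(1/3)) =-297/19 = -15.63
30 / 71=0.42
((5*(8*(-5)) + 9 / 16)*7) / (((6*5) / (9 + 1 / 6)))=-245707/576 = -426.57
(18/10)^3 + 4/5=829/125 = 6.63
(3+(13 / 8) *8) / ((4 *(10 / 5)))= 2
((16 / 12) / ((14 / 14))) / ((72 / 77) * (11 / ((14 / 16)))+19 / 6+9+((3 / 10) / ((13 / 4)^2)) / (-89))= 29480360/528909709 = 0.06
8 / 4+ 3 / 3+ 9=12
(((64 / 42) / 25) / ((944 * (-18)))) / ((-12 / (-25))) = -1/133812 = 0.00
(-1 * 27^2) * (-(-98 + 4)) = -68526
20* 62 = 1240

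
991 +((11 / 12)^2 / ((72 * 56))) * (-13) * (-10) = 287699129/290304 = 991.03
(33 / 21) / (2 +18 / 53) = 583/868 = 0.67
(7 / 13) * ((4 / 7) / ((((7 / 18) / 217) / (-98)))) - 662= -227342/13 = -17487.85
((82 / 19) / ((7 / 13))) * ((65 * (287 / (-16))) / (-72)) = 1420445/10944 = 129.79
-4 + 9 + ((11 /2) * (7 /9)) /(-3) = 193/54 = 3.57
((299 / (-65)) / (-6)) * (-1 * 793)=-18239/30 = -607.97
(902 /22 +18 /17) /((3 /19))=266.37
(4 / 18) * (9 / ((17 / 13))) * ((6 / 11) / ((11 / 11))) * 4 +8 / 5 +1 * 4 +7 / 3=11.27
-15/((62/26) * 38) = -195/1178 = -0.17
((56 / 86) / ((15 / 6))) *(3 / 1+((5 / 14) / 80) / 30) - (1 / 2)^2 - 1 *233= -5997689/25800 = -232.47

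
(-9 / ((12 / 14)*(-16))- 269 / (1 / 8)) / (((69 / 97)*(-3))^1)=6677771/6624 = 1008.12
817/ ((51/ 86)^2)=6042532/2601 = 2323.16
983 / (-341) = -983/341 = -2.88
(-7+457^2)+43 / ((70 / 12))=7309728/35 = 208849.37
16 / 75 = 0.21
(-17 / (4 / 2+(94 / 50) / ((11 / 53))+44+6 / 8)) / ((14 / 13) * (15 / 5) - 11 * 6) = 3575/736668 = 0.00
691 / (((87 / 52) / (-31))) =-1113892/87 = -12803.36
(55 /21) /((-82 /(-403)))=22165/1722 = 12.87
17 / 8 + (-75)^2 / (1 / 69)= 3105017/8 = 388127.12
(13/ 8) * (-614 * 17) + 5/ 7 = -474909/28 = -16961.04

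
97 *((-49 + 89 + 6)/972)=2231/486 = 4.59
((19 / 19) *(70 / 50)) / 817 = 7/4085 = 0.00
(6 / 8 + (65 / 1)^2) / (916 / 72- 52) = -152127/1414 = -107.59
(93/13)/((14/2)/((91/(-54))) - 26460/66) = -341/19308 = -0.02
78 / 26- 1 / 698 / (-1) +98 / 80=59001/13960 = 4.23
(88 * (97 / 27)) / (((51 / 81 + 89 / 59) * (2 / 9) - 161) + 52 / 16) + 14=108141122/9019399 = 11.99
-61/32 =-1.91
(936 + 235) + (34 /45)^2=2372431/2025 = 1171.57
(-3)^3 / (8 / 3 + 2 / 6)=-9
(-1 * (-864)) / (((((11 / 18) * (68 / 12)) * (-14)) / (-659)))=15373152/1309 = 11744.20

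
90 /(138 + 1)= 90/139 = 0.65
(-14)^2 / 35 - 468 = -2312/5 = -462.40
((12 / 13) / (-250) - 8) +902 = 1452744/1625 = 894.00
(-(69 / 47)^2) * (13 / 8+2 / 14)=-471339/123704 = -3.81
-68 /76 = -17/19 = -0.89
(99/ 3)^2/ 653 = 1089/653 = 1.67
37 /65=0.57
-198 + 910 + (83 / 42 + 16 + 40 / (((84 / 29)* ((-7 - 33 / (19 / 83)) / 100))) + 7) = 10974377/15078 = 727.84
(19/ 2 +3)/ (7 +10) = 0.74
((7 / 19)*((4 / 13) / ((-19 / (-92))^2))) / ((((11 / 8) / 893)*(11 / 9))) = 801980928/567853 = 1412.30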